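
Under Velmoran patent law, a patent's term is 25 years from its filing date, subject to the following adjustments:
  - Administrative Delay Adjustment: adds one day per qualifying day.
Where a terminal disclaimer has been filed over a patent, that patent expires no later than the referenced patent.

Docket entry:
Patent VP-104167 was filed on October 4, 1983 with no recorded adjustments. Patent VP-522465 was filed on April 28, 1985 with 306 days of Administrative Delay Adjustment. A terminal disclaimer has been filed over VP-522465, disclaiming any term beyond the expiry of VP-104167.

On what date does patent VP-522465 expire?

Natural term of VP-522465:
  Base: filing + 25 years → 28 April 2010.
  Administrative Delay Adjustment: +306 days → 28 February 2011.
Expiry of referenced patent VP-104167:
  Base: filing + 25 years → 4 October 2008.
Terminal disclaimer: VP-522465 expires on the earlier of 28 February 2011 and 4 October 2008.

October 4, 2008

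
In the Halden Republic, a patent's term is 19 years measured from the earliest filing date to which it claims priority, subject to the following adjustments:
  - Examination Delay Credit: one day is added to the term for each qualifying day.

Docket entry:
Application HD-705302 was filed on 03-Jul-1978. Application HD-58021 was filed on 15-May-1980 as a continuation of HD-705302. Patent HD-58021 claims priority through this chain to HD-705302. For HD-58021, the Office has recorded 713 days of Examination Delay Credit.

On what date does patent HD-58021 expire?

Earliest priority filing: 3 July 1978.
Base term: 3 July 1978 + 19 years → 3 July 1997.
Examination Delay Credit: +713 days → 16 June 1999.

June 16, 1999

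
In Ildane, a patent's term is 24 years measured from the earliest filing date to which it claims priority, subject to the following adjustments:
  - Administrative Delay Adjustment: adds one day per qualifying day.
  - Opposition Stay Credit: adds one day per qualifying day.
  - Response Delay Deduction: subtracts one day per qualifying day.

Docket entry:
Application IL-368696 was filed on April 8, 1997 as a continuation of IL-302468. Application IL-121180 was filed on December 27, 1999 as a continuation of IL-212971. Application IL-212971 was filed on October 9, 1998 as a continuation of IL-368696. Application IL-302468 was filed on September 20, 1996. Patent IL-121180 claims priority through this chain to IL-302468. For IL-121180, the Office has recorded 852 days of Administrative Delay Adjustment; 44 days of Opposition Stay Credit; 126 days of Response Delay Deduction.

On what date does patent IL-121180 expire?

Earliest priority filing: 20 September 1996.
Base term: 20 September 1996 + 24 years → 20 September 2020.
Administrative Delay Adjustment: +852 days → 20 January 2023.
Opposition Stay Credit: +44 days → 5 March 2023.
Response Delay Deduction: −126 days → 30 October 2022.

2022-10-30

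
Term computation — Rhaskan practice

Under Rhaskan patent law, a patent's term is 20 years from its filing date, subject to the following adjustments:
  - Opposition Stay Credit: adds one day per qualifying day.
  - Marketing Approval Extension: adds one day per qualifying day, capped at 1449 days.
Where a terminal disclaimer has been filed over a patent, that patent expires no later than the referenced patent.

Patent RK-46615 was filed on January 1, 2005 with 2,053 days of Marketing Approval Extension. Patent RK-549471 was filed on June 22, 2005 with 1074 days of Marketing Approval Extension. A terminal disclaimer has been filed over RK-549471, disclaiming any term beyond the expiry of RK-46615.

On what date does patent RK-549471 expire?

Natural term of RK-549471:
  Base: filing + 20 years → 22 June 2025.
  Marketing Approval Extension: 1074 days (within the 1449-day cap) → +1074 days → 31 May 2028.
Expiry of referenced patent RK-46615:
  Base: filing + 20 years → 1 January 2025.
  Marketing Approval Extension: 2053 days claimed exceeds the 1449-day cap, so +1449 days → 20 December 2028.
Terminal disclaimer: RK-549471 expires on the earlier of 31 May 2028 and 20 December 2028.

2028-05-31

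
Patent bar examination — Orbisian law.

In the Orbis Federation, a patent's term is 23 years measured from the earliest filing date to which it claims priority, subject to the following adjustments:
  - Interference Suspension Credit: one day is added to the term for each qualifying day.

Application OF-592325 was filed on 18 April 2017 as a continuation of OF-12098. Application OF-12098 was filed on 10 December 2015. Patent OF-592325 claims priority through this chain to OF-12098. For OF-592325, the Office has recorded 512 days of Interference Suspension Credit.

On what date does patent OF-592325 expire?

2040-05-05

Earliest priority filing: 10 December 2015.
Base term: 10 December 2015 + 23 years → 10 December 2038.
Interference Suspension Credit: +512 days → 5 May 2040.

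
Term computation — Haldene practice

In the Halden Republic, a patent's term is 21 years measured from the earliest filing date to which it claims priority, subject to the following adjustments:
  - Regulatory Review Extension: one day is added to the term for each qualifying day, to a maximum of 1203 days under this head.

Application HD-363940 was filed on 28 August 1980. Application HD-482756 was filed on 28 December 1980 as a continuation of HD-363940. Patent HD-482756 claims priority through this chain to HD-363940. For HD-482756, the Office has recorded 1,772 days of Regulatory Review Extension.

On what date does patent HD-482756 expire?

2004-12-13

Earliest priority filing: 28 August 1980.
Base term: 28 August 1980 + 21 years → 28 August 2001.
Regulatory Review Extension: 1772 days claimed exceeds the 1203-day cap, so +1203 days → 13 December 2004.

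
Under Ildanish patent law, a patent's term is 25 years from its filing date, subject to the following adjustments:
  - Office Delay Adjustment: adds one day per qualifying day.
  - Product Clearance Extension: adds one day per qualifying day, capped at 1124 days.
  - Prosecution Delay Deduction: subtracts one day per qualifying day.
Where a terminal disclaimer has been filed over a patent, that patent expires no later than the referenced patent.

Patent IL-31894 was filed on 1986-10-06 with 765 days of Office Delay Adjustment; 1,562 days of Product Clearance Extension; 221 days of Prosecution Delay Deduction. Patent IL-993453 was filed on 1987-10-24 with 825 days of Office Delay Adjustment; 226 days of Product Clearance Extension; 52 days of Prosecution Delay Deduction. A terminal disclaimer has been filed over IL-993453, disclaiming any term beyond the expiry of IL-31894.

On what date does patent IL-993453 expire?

Natural term of IL-993453:
  Base: filing + 25 years → 24 October 2012.
  Office Delay Adjustment: +825 days → 27 January 2015.
  Product Clearance Extension: 226 days (within the 1124-day cap) → +226 days → 10 September 2015.
  Prosecution Delay Deduction: −52 days → 20 July 2015.
Expiry of referenced patent IL-31894:
  Base: filing + 25 years → 6 October 2011.
  Office Delay Adjustment: +765 days → 9 November 2013.
  Product Clearance Extension: 1562 days claimed exceeds the 1124-day cap, so +1124 days → 7 December 2016.
  Prosecution Delay Deduction: −221 days → 30 April 2016.
Terminal disclaimer: IL-993453 expires on the earlier of 20 July 2015 and 30 April 2016.

2015-07-20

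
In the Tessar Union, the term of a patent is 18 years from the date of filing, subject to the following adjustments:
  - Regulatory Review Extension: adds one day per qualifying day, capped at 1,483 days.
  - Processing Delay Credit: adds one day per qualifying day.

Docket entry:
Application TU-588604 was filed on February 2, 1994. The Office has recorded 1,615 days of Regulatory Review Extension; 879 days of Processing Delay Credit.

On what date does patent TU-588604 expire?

Base term: filing date + 18 years → 2 February 2012.
Regulatory Review Extension: 1615 days claimed exceeds the 1483-day cap, so +1483 days → 24 February 2016.
Processing Delay Credit: +879 days → 22 July 2018.

2018-07-22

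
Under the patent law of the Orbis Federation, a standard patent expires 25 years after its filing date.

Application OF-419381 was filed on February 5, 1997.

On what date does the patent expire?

Filing date + 25 years → 5 February 2022.

2022-02-05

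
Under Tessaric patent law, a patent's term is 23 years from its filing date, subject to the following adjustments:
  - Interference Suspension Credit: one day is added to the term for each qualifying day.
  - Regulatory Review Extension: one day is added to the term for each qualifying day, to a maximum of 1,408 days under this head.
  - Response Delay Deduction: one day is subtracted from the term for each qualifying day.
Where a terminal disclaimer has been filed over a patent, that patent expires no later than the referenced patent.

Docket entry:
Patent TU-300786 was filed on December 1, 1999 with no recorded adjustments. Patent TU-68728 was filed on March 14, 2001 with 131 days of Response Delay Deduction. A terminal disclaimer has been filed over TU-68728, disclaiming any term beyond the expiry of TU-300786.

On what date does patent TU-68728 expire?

Natural term of TU-68728:
  Base: filing + 23 years → 14 March 2024.
  Response Delay Deduction: −131 days → 4 November 2023.
Expiry of referenced patent TU-300786:
  Base: filing + 23 years → 1 December 2022.
Terminal disclaimer: TU-68728 expires on the earlier of 4 November 2023 and 1 December 2022.

2022-12-01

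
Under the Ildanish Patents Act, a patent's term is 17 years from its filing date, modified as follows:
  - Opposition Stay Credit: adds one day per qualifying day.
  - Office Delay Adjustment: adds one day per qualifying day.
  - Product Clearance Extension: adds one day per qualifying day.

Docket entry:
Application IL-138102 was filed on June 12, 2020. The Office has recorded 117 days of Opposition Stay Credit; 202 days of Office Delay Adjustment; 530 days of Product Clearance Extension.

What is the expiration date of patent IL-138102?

2039-10-09

Base term: filing date + 17 years → 12 June 2037.
Opposition Stay Credit: +117 days → 7 October 2037.
Office Delay Adjustment: +202 days → 27 April 2038.
Product Clearance Extension: +530 days → 9 October 2039.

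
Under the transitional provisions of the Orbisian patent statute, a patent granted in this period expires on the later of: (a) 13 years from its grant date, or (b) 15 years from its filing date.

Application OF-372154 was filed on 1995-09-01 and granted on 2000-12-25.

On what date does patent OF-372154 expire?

December 25, 2013

(a) grant + 13 years → 25 December 2013.
(b) filing + 15 years → 1 September 2010.
Later of the two: 25 December 2013.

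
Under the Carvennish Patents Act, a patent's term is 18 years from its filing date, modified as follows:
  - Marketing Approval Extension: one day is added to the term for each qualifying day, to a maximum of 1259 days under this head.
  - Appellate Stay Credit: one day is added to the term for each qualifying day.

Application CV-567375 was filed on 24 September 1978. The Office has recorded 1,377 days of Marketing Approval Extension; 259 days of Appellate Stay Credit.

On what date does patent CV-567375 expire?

Base term: filing date + 18 years → 24 September 1996.
Marketing Approval Extension: 1377 days claimed exceeds the 1259-day cap, so +1259 days → 6 March 2000.
Appellate Stay Credit: +259 days → 20 November 2000.

November 20, 2000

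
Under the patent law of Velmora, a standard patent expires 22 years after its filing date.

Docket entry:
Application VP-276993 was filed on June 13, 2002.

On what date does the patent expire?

Filing date + 22 years → 13 June 2024.

2024-06-13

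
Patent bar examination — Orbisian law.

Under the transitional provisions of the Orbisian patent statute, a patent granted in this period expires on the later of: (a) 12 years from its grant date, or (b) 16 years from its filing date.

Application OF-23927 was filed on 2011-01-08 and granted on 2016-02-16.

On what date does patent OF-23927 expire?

(a) grant + 12 years → 16 February 2028.
(b) filing + 16 years → 8 January 2027.
Later of the two: 16 February 2028.

February 16, 2028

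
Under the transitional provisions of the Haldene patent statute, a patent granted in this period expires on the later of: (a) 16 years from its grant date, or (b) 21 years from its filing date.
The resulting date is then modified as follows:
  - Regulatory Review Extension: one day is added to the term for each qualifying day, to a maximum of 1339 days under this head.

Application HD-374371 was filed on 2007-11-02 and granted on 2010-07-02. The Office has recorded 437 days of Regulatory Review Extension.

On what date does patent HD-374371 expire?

2030-01-13

(a) grant + 16 years → 2 July 2026.
(b) filing + 21 years → 2 November 2028.
Later of the two: 2 November 2028.
Regulatory Review Extension: 437 days (within the 1339-day cap) → +437 days → 13 January 2030.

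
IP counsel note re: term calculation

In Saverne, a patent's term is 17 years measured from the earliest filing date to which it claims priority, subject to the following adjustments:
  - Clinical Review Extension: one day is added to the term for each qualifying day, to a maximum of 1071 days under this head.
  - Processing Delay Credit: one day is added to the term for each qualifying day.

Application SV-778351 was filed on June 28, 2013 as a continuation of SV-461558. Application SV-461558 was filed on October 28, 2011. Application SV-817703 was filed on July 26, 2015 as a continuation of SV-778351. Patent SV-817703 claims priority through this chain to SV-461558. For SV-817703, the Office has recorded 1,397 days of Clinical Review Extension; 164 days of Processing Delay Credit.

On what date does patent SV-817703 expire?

March 16, 2032

Earliest priority filing: 28 October 2011.
Base term: 28 October 2011 + 17 years → 28 October 2028.
Clinical Review Extension: 1397 days claimed exceeds the 1071-day cap, so +1071 days → 4 October 2031.
Processing Delay Credit: +164 days → 16 March 2032.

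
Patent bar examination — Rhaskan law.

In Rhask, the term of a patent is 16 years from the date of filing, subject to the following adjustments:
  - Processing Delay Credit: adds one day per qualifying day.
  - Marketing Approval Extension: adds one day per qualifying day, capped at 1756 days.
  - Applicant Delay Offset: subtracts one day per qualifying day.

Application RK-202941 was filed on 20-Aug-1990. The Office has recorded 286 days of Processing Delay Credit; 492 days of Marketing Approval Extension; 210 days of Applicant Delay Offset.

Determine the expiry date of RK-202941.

March 10, 2008

Base term: filing date + 16 years → 20 August 2006.
Processing Delay Credit: +286 days → 2 June 2007.
Marketing Approval Extension: 492 days (within the 1756-day cap) → +492 days → 6 October 2008.
Applicant Delay Offset: −210 days → 10 March 2008.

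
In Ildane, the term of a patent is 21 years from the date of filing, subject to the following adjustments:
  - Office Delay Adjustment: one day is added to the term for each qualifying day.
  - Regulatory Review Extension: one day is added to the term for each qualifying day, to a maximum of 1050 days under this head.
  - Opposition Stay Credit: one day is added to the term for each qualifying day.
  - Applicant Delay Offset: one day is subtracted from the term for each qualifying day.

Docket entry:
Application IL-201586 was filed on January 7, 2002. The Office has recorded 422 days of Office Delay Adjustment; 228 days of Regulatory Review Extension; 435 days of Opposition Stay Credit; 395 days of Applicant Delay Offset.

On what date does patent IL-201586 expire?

November 27, 2024

Base term: filing date + 21 years → 7 January 2023.
Office Delay Adjustment: +422 days → 4 March 2024.
Regulatory Review Extension: 228 days (within the 1050-day cap) → +228 days → 18 October 2024.
Opposition Stay Credit: +435 days → 27 December 2025.
Applicant Delay Offset: −395 days → 27 November 2024.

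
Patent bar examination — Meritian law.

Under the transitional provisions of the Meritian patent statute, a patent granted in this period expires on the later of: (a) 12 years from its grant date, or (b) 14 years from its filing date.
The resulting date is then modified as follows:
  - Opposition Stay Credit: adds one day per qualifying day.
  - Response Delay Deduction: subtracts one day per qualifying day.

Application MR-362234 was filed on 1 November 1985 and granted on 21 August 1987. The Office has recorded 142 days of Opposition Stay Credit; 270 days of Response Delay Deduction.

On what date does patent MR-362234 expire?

(a) grant + 12 years → 21 August 1999.
(b) filing + 14 years → 1 November 1999.
Later of the two: 1 November 1999.
Opposition Stay Credit: +142 days → 22 March 2000.
Response Delay Deduction: −270 days → 26 June 1999.

1999-06-26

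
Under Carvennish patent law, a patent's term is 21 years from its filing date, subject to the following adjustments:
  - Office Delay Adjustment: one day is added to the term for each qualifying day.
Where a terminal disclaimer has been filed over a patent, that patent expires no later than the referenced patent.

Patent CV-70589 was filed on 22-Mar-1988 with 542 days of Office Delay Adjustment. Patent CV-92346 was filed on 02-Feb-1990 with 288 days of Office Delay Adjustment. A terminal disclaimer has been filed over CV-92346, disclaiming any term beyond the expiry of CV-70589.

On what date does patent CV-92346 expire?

Natural term of CV-92346:
  Base: filing + 21 years → 2 February 2011.
  Office Delay Adjustment: +288 days → 17 November 2011.
Expiry of referenced patent CV-70589:
  Base: filing + 21 years → 22 March 2009.
  Office Delay Adjustment: +542 days → 15 September 2010.
Terminal disclaimer: CV-92346 expires on the earlier of 17 November 2011 and 15 September 2010.

September 15, 2010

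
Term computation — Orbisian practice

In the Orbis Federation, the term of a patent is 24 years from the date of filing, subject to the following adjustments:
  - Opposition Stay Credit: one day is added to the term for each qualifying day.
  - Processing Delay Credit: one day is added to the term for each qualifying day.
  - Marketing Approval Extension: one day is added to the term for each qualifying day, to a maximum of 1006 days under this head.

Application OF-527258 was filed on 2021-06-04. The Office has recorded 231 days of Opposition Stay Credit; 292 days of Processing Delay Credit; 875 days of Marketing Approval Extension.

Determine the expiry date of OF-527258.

Base term: filing date + 24 years → 4 June 2045.
Opposition Stay Credit: +231 days → 21 January 2046.
Processing Delay Credit: +292 days → 9 November 2046.
Marketing Approval Extension: 875 days (within the 1006-day cap) → +875 days → 2 April 2049.

2049-04-02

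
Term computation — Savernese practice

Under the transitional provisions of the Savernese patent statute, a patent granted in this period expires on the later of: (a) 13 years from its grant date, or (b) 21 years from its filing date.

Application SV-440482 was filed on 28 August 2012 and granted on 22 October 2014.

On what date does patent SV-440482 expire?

(a) grant + 13 years → 22 October 2027.
(b) filing + 21 years → 28 August 2033.
Later of the two: 28 August 2033.

2033-08-28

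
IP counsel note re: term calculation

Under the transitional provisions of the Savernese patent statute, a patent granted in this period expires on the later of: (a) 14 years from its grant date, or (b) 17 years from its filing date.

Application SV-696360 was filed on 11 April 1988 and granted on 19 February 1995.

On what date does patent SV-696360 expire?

(a) grant + 14 years → 19 February 2009.
(b) filing + 17 years → 11 April 2005.
Later of the two: 19 February 2009.

February 19, 2009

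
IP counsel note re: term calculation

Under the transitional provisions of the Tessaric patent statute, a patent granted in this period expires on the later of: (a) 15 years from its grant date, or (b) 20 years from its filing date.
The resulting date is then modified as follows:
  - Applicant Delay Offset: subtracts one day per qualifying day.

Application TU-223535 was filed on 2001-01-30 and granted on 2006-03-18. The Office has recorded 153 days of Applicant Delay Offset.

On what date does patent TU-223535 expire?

2020-10-16

(a) grant + 15 years → 18 March 2021.
(b) filing + 20 years → 30 January 2021.
Later of the two: 18 March 2021.
Applicant Delay Offset: −153 days → 16 October 2020.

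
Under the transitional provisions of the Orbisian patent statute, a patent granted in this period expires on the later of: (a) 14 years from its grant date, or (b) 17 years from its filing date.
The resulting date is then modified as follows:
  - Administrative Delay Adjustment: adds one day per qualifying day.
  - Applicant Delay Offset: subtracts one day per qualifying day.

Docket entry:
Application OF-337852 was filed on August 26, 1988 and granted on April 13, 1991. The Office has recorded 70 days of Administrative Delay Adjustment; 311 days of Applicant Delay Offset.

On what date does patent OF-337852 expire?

(a) grant + 14 years → 13 April 2005.
(b) filing + 17 years → 26 August 2005.
Later of the two: 26 August 2005.
Administrative Delay Adjustment: +70 days → 4 November 2005.
Applicant Delay Offset: −311 days → 28 December 2004.

December 28, 2004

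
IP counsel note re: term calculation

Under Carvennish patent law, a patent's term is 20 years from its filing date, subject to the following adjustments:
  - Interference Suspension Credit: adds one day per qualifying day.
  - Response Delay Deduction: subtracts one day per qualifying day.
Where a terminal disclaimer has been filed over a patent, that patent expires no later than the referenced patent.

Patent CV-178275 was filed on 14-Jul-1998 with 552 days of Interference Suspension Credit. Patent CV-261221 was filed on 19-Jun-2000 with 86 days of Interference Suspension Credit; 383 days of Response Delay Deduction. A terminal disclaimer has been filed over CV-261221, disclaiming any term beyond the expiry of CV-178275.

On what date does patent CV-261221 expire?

Natural term of CV-261221:
  Base: filing + 20 years → 19 June 2020.
  Interference Suspension Credit: +86 days → 13 September 2020.
  Response Delay Deduction: −383 days → 27 August 2019.
Expiry of referenced patent CV-178275:
  Base: filing + 20 years → 14 July 2018.
  Interference Suspension Credit: +552 days → 17 January 2020.
Terminal disclaimer: CV-261221 expires on the earlier of 27 August 2019 and 17 January 2020.

2019-08-27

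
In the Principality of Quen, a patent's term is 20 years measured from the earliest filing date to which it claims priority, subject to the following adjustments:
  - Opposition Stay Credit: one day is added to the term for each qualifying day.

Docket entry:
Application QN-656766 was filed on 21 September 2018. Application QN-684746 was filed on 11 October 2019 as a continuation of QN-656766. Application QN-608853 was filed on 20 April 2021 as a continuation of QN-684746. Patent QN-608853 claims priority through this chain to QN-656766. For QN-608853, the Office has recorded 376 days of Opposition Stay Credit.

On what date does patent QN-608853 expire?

Earliest priority filing: 21 September 2018.
Base term: 21 September 2018 + 20 years → 21 September 2038.
Opposition Stay Credit: +376 days → 2 October 2039.

October 2, 2039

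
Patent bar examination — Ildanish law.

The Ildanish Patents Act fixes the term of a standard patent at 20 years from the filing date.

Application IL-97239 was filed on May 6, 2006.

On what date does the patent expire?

2026-05-06

Filing date + 20 years → 6 May 2026.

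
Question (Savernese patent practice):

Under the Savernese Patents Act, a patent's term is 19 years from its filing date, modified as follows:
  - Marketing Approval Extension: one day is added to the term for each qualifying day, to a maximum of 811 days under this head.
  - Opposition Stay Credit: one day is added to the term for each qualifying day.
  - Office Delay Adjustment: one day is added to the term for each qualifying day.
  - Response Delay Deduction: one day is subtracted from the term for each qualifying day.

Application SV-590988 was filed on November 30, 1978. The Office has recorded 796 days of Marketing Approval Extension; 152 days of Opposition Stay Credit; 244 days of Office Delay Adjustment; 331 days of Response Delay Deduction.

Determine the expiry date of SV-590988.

Base term: filing date + 19 years → 30 November 1997.
Marketing Approval Extension: 796 days (within the 811-day cap) → +796 days → 4 February 2000.
Opposition Stay Credit: +152 days → 5 July 2000.
Office Delay Adjustment: +244 days → 6 March 2001.
Response Delay Deduction: −331 days → 9 April 2000.

2000-04-09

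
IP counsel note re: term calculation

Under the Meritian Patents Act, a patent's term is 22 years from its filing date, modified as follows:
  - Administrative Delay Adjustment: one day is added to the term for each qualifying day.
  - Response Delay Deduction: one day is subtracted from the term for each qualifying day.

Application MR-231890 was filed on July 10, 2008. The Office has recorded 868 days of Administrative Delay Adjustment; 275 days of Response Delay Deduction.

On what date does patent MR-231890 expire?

Base term: filing date + 22 years → 10 July 2030.
Administrative Delay Adjustment: +868 days → 24 November 2032.
Response Delay Deduction: −275 days → 23 February 2032.

2032-02-23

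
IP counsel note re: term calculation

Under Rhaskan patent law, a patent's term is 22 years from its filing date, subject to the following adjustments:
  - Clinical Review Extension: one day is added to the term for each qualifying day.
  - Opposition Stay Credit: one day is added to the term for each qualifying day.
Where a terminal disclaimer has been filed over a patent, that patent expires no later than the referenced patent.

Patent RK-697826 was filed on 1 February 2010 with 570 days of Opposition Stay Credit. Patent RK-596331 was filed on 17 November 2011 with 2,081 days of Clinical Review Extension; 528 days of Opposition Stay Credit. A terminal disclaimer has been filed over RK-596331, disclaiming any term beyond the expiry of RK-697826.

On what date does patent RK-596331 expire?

Natural term of RK-596331:
  Base: filing + 22 years → 17 November 2033.
  Clinical Review Extension: +2081 days → 30 July 2039.
  Opposition Stay Credit: +528 days → 8 January 2041.
Expiry of referenced patent RK-697826:
  Base: filing + 22 years → 1 February 2032.
  Opposition Stay Credit: +570 days → 24 August 2033.
Terminal disclaimer: RK-596331 expires on the earlier of 8 January 2041 and 24 August 2033.

2033-08-24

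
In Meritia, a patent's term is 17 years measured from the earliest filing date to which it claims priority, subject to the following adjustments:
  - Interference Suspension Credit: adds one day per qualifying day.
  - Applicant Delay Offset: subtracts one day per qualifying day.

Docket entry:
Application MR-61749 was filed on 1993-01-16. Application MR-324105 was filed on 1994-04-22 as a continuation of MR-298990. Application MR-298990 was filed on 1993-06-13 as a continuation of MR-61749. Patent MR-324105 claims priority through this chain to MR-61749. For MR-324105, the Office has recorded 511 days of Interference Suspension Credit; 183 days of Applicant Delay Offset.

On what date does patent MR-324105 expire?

2010-12-10

Earliest priority filing: 16 January 1993.
Base term: 16 January 1993 + 17 years → 16 January 2010.
Interference Suspension Credit: +511 days → 11 June 2011.
Applicant Delay Offset: −183 days → 10 December 2010.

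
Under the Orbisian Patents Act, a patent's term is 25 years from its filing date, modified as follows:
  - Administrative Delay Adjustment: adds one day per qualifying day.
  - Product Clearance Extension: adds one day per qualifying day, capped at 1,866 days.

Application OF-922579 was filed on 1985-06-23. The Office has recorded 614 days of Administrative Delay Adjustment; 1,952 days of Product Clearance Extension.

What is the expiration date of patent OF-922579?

Base term: filing date + 25 years → 23 June 2010.
Administrative Delay Adjustment: +614 days → 27 February 2012.
Product Clearance Extension: 1952 days claimed exceeds the 1866-day cap, so +1866 days → 7 April 2017.

2017-04-07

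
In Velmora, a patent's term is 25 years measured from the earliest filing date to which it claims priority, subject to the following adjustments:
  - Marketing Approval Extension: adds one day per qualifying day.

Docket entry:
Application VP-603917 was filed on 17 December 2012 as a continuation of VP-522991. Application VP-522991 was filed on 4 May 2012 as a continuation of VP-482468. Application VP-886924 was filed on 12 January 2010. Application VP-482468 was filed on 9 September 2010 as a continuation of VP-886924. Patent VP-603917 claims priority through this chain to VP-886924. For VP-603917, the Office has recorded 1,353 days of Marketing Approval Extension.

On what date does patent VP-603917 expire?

September 26, 2038

Earliest priority filing: 12 January 2010.
Base term: 12 January 2010 + 25 years → 12 January 2035.
Marketing Approval Extension: +1353 days → 26 September 2038.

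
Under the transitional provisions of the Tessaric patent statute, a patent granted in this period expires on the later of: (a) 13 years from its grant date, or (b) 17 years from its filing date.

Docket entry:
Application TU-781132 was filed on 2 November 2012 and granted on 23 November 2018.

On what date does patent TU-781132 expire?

November 23, 2031

(a) grant + 13 years → 23 November 2031.
(b) filing + 17 years → 2 November 2029.
Later of the two: 23 November 2031.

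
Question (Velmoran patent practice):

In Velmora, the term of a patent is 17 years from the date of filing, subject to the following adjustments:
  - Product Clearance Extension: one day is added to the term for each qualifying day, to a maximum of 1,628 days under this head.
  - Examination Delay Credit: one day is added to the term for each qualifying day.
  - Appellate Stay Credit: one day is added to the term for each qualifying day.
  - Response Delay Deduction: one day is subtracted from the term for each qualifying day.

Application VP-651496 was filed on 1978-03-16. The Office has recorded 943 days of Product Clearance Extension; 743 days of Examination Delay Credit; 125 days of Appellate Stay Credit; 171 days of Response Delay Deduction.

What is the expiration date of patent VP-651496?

September 11, 1999

Base term: filing date + 17 years → 16 March 1995.
Product Clearance Extension: 943 days (within the 1628-day cap) → +943 days → 14 October 1997.
Examination Delay Credit: +743 days → 27 October 1999.
Appellate Stay Credit: +125 days → 29 February 2000.
Response Delay Deduction: −171 days → 11 September 1999.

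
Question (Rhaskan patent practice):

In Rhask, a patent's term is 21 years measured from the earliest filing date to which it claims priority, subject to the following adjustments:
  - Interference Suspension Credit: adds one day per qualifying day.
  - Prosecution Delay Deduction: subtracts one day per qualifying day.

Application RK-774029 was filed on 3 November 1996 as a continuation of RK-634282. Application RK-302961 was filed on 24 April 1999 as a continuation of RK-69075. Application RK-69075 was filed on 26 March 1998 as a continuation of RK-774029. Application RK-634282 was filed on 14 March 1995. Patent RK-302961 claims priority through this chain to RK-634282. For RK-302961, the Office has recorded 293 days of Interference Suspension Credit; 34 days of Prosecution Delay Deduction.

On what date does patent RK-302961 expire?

Earliest priority filing: 14 March 1995.
Base term: 14 March 1995 + 21 years → 14 March 2016.
Interference Suspension Credit: +293 days → 1 January 2017.
Prosecution Delay Deduction: −34 days → 28 November 2016.

November 28, 2016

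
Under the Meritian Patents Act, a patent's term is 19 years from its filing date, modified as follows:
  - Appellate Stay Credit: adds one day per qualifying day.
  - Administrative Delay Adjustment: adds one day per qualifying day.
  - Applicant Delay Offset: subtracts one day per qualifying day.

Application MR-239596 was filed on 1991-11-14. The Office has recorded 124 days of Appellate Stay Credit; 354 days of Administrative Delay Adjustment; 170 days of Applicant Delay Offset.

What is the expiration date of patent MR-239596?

September 18, 2011

Base term: filing date + 19 years → 14 November 2010.
Appellate Stay Credit: +124 days → 18 March 2011.
Administrative Delay Adjustment: +354 days → 6 March 2012.
Applicant Delay Offset: −170 days → 18 September 2011.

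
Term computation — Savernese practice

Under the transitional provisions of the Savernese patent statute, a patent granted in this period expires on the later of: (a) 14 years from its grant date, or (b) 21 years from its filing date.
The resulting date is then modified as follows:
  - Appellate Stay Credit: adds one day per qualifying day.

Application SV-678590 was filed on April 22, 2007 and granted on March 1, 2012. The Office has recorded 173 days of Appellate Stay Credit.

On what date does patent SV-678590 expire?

(a) grant + 14 years → 1 March 2026.
(b) filing + 21 years → 22 April 2028.
Later of the two: 22 April 2028.
Appellate Stay Credit: +173 days → 12 October 2028.

2028-10-12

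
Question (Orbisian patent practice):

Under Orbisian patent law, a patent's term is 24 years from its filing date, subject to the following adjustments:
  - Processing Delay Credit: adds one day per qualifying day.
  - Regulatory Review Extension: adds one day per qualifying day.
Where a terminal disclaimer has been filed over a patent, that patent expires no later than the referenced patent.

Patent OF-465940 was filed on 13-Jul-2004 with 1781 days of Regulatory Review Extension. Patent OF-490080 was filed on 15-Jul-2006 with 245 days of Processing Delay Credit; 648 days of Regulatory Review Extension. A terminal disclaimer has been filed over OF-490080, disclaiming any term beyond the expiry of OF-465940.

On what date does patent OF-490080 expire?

December 24, 2032

Natural term of OF-490080:
  Base: filing + 24 years → 15 July 2030.
  Processing Delay Credit: +245 days → 17 March 2031.
  Regulatory Review Extension: +648 days → 24 December 2032.
Expiry of referenced patent OF-465940:
  Base: filing + 24 years → 13 July 2028.
  Regulatory Review Extension: +1781 days → 29 May 2033.
Terminal disclaimer: OF-490080 expires on the earlier of 24 December 2032 and 29 May 2033.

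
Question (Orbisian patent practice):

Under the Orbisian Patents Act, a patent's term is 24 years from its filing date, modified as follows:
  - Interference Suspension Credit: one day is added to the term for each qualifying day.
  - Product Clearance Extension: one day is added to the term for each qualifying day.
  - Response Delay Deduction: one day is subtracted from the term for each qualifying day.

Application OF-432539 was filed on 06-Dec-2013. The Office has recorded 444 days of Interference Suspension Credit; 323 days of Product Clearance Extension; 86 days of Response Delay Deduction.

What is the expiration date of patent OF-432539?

October 18, 2039

Base term: filing date + 24 years → 6 December 2037.
Interference Suspension Credit: +444 days → 23 February 2039.
Product Clearance Extension: +323 days → 12 January 2040.
Response Delay Deduction: −86 days → 18 October 2039.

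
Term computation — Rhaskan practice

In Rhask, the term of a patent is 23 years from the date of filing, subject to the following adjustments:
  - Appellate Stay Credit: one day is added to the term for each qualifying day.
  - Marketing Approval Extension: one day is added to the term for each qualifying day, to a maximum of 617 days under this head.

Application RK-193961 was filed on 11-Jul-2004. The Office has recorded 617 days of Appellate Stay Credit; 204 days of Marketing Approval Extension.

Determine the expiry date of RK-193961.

2029-10-09

Base term: filing date + 23 years → 11 July 2027.
Appellate Stay Credit: +617 days → 19 March 2029.
Marketing Approval Extension: 204 days (within the 617-day cap) → +204 days → 9 October 2029.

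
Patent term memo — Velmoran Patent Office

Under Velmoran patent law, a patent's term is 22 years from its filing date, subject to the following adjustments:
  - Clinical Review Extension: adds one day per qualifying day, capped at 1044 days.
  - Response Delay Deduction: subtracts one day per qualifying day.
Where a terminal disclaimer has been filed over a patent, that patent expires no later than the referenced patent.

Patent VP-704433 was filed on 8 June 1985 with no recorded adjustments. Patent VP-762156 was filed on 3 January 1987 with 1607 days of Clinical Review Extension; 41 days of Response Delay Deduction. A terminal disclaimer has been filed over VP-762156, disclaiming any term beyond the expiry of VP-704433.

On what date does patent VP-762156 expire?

2007-06-08

Natural term of VP-762156:
  Base: filing + 22 years → 3 January 2009.
  Clinical Review Extension: 1607 days claimed exceeds the 1044-day cap, so +1044 days → 13 November 2011.
  Response Delay Deduction: −41 days → 3 October 2011.
Expiry of referenced patent VP-704433:
  Base: filing + 22 years → 8 June 2007.
Terminal disclaimer: VP-762156 expires on the earlier of 3 October 2011 and 8 June 2007.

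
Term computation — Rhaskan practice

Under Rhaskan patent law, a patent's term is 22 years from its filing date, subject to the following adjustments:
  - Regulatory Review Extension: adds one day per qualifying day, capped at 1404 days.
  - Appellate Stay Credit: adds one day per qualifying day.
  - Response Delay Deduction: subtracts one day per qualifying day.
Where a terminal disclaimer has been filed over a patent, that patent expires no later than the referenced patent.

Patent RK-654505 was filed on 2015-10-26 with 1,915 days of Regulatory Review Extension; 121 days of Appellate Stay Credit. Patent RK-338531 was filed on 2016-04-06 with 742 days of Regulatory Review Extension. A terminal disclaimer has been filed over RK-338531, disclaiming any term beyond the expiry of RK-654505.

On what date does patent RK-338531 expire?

Natural term of RK-338531:
  Base: filing + 22 years → 6 April 2038.
  Regulatory Review Extension: 742 days (within the 1404-day cap) → +742 days → 17 April 2040.
Expiry of referenced patent RK-654505:
  Base: filing + 22 years → 26 October 2037.
  Regulatory Review Extension: 1915 days claimed exceeds the 1404-day cap, so +1404 days → 30 August 2041.
  Appellate Stay Credit: +121 days → 29 December 2041.
Terminal disclaimer: RK-338531 expires on the earlier of 17 April 2040 and 29 December 2041.

April 17, 2040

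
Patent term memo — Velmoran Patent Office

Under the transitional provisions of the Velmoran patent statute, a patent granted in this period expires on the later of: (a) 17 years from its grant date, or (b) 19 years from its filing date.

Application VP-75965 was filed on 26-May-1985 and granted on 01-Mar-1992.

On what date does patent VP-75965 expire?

(a) grant + 17 years → 1 March 2009.
(b) filing + 19 years → 26 May 2004.
Later of the two: 1 March 2009.

2009-03-01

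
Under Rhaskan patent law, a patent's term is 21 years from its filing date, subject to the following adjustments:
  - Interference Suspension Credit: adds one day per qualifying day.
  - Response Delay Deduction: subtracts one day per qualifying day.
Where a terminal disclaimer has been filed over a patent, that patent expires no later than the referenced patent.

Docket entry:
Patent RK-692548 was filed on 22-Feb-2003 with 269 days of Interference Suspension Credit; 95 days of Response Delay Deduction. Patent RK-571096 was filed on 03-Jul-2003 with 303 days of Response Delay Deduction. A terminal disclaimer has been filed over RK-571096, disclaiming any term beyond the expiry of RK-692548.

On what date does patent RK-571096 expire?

Natural term of RK-571096:
  Base: filing + 21 years → 3 July 2024.
  Response Delay Deduction: −303 days → 4 September 2023.
Expiry of referenced patent RK-692548:
  Base: filing + 21 years → 22 February 2024.
  Interference Suspension Credit: +269 days → 17 November 2024.
  Response Delay Deduction: −95 days → 14 August 2024.
Terminal disclaimer: RK-571096 expires on the earlier of 4 September 2023 and 14 August 2024.

2023-09-04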